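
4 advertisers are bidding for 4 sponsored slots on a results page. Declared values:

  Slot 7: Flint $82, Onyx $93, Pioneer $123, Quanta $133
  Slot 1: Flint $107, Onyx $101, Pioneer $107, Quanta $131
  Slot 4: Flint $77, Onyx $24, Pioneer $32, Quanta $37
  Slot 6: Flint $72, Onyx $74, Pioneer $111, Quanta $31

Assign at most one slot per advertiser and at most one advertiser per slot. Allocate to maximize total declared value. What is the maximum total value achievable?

Optimal: Flint→Slot 4 ($77), Onyx→Slot 1 ($101), Pioneer→Slot 6 ($111), Quanta→Slot 7 ($133) — total 77+101+111+133 = $422.
Row-greedy (each advertiser in turn takes its best remaining slot) gives $348, worse by 74.
Swapping Pioneer↔Flint (Pioneer→Slot 4 $32, Flint→Slot 6 $72) loses 84.
Checked against all permutations: $422 is optimal.

Maximum total: $422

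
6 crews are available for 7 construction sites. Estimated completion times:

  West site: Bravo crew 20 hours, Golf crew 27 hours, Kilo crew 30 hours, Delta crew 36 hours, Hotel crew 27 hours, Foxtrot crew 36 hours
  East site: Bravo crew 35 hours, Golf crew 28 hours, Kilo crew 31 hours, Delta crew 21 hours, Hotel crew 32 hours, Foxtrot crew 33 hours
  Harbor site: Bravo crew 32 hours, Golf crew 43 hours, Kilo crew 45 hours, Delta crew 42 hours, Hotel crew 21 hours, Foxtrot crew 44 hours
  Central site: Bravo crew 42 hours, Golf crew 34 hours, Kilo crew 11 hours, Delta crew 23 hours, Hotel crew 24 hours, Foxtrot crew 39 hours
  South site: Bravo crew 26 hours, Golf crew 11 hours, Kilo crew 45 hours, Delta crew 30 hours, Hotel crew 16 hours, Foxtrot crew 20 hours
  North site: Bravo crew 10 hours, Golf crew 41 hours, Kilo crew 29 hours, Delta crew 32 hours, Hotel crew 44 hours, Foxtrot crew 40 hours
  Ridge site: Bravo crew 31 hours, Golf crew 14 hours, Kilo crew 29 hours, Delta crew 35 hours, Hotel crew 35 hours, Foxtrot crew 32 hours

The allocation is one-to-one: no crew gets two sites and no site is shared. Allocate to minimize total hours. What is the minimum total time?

Optimal: Bravo crew→North site (10 hours), Golf crew→Ridge site (14 hours), Kilo crew→Central site (11 hours), Delta crew→East site (21 hours), Hotel crew→Harbor site (21 hours), Foxtrot crew→South site (20 hours) — total 10+14+11+21+21+20 = 97 hours.
Column-greedy (each site in turn goes to its cheapest remaining crew) gives 124 hours, worse by 27.
Checked against all permutations: 97 hours is optimal.

Min total: 97 hours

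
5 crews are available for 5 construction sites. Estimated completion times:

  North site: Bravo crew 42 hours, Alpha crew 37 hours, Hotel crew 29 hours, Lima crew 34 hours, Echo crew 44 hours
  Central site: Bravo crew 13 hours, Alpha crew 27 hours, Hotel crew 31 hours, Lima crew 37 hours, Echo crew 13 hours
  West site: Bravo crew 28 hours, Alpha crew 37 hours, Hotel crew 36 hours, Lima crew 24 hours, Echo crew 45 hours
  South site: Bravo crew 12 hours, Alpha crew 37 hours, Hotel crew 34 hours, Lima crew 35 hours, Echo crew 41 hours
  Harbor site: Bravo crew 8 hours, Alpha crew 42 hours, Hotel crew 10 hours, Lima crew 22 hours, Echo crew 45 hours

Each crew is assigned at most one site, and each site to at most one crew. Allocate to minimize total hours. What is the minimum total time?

Minimum total: 96 hours

Optimal: Bravo crew→South site (12 hours), Alpha crew→North site (37 hours), Hotel crew→Harbor site (10 hours), Lima crew→West site (24 hours), Echo crew→Central site (13 hours) — total 12+37+10+24+13 = 96 hours.
Column-greedy (each site in turn goes to its cheapest remaining crew) gives 148 hours, worse by 52.
Next-best assignment: Bravo crew→South site, Alpha crew→West site, Hotel crew→Harbor site, Lima crew→North site, Echo crew→Central site = 106 hours.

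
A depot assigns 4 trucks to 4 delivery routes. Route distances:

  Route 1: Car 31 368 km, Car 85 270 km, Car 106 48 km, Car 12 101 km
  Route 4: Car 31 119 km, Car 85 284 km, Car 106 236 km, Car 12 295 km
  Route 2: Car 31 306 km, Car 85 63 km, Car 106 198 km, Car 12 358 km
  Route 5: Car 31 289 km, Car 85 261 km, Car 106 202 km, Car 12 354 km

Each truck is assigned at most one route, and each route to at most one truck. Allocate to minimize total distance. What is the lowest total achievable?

Optimal: Car 31→Route 4 (119 km), Car 85→Route 2 (63 km), Car 106→Route 5 (202 km), Car 12→Route 1 (101 km) — total 119+63+202+101 = 485 km.
Column-greedy (each route in turn goes to its cheapest remaining truck) gives 584 km, worse by 99.
Next-best assignment: Car 31→Route 4, Car 85→Route 2, Car 106→Route 1, Car 12→Route 5 = 584 km.
Swapping Car 31↔Car 85 (Car 31→Route 2 306 km, Car 85→Route 4 284 km) adds 408.

Minimum total: 485 km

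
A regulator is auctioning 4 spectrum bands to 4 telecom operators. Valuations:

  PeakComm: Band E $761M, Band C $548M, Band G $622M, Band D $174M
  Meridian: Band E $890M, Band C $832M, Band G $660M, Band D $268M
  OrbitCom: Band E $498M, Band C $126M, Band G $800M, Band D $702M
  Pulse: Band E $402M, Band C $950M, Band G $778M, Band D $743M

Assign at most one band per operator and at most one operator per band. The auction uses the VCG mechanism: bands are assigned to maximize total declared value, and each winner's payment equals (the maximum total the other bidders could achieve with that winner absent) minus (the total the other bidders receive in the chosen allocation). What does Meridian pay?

Meridian pays $237M.

Efficient allocation: PeakComm→Band G ($622M), Meridian→Band E ($890M), OrbitCom→Band D ($702M), Pulse→Band C ($950M); total welfare W = $3164M.
Meridian receives Band E at value $890M, so the others get W − 890 = $2274M.
Without Meridian: best allocation of the remaining 3 bidders over all 4 bands is PeakComm→Band E ($761M), OrbitCom→Band G ($800M), Pulse→Band C ($950M), total $2511M.
VCG payment = (others' best without Meridian) − (others' welfare with Meridian) = 2511 − 2274 = $237M.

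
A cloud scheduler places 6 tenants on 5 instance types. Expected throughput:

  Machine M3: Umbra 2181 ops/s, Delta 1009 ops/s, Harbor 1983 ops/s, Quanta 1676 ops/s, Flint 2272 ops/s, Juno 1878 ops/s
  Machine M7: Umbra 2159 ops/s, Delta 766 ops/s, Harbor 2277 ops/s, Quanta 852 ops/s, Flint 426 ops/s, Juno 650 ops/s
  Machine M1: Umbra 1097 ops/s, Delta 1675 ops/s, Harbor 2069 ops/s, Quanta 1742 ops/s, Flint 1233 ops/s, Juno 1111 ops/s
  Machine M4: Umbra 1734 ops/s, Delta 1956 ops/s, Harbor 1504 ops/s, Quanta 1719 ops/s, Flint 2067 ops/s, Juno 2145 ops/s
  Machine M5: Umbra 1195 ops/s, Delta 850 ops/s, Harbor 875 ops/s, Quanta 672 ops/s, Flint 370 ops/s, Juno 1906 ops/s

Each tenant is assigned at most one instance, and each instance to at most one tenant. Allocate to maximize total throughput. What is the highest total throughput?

Max total: 10362 ops/s

This is the linear assignment problem.
Optimal: Flint→Machine M3 (2272 ops/s), Umbra→Machine M7 (2159 ops/s), Harbor→Machine M1 (2069 ops/s), Delta→Machine M4 (1956 ops/s), Juno→Machine M5 (1906 ops/s) — total 2272+2159+2069+1956+1906 = 10362 ops/s.
Column-greedy (each instance in turn goes to its best remaining tenant) gives 9631 ops/s, worse by 731.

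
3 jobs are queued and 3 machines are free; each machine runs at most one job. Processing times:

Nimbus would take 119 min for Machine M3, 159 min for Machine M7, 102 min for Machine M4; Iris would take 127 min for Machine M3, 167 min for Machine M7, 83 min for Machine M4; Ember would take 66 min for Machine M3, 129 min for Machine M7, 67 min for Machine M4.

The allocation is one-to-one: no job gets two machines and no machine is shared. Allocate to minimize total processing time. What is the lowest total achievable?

Optimal: Nimbus→Machine M7 (159 min), Iris→Machine M4 (83 min), Ember→Machine M3 (66 min) — total 159+83+66 = 308 min.
Row-greedy (each job in turn takes its cheapest remaining machine) gives 358 min, worse by 50.
Checked against all permutations: 308 min is optimal.

Minimum total: 308 min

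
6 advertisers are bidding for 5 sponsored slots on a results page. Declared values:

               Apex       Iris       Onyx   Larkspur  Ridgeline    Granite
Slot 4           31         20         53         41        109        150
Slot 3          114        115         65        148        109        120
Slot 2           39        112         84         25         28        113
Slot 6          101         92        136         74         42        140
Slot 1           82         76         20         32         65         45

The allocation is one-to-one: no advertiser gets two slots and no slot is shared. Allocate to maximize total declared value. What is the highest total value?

Max total: $628

Optimal: Granite→Slot 4 ($150), Larkspur→Slot 3 ($148), Iris→Slot 2 ($112), Onyx→Slot 6 ($136), Apex→Slot 1 ($82) — total 150+148+112+136+82 = $628.
Row-greedy (each advertiser in turn takes its best remaining slot) gives $468, worse by 160.
Next-best assignment: Granite→Slot 4, Larkspur→Slot 3, Iris→Slot 2, Onyx→Slot 6, Ridgeline→Slot 1 = $611.
Swapping Larkspur↔Onyx (Larkspur→Slot 6 $74, Onyx→Slot 3 $65) loses 145.
No other one-to-one assignment exceeds $628.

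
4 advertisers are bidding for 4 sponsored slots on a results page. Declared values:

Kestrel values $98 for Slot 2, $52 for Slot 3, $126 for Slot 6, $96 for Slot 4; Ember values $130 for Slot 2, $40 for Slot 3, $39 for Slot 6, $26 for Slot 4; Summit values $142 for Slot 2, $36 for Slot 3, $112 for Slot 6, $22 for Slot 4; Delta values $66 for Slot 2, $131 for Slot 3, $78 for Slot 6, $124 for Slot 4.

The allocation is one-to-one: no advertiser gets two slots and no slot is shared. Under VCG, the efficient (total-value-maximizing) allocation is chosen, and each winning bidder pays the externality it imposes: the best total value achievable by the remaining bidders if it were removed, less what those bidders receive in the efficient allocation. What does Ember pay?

Ember pays $60.

Efficient allocation: Kestrel→Slot 4 ($96), Ember→Slot 2 ($130), Summit→Slot 6 ($112), Delta→Slot 3 ($131); total welfare W = $469.
Ember receives Slot 2 at value $130, so the others get W − 130 = $339.
Without Ember: best allocation of the remaining 3 bidders over all 4 slots is Kestrel→Slot 6 ($126), Summit→Slot 2 ($142), Delta→Slot 3 ($131), total $399.
VCG payment = (others' best without Ember) − (others' welfare with Ember) = 399 − 339 = $60.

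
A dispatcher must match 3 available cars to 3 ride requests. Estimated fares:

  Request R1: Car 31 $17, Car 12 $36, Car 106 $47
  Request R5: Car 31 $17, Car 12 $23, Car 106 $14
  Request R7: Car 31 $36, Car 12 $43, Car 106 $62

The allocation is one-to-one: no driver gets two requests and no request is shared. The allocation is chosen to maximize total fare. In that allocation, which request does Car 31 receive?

Car 31 receives Request R5.

Optimal: Car 31→Request R5 ($17), Car 12→Request R1 ($36), Car 106→Request R7 ($62) — total 17+36+62 = $115.
Row-greedy (each driver in turn takes its best remaining request) gives $86, worse by 29.
Next-best assignment: Car 31→Request R5, Car 12→Request R7, Car 106→Request R1 = $107.
Swapping Car 12↔Car 106 (Car 12→Request R7 $43, Car 106→Request R1 $47) loses 8.
Car 31's own top request is Request R7 ($36), but forcing Car 31→Request R7 and reassigning the rest optimally gives only $106 — worse by 9.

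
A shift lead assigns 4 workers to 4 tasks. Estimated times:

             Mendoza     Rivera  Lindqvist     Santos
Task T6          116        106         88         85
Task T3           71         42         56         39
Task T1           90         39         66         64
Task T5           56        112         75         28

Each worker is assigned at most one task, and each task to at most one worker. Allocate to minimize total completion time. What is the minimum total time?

Optimal: Mendoza→Task T5 (56 min), Rivera→Task T1 (39 min), Lindqvist→Task T6 (88 min), Santos→Task T3 (39 min) — total 56+39+88+39 = 222 min.
Min-entry greedy (repeatedly take the single cheapest remaining cell) gives 239 min, worse by 17.
Swapping Mendoza↔Santos (Mendoza→Task T3 71 min, Santos→Task T5 28 min) adds 4.
No other one-to-one assignment undercuts 222 min.

Min total: 222 min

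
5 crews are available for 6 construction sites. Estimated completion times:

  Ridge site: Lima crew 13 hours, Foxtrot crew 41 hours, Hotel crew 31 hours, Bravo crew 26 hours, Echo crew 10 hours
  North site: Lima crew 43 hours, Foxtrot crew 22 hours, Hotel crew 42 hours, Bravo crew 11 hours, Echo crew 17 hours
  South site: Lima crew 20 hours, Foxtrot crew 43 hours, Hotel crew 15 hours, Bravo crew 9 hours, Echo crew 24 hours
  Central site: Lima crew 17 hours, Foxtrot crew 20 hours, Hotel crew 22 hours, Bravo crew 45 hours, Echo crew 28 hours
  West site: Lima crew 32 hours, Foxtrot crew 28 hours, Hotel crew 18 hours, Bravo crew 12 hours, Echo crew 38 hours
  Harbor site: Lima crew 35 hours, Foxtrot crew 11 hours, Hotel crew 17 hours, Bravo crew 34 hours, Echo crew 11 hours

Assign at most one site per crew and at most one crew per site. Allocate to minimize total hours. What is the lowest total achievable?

Minimum total: 64 hours

Optimal: Lima crew→Central site (17 hours), Foxtrot crew→Harbor site (11 hours), Hotel crew→South site (15 hours), Bravo crew→North site (11 hours), Echo crew→Ridge site (10 hours) — total 17+11+15+11+10 = 64 hours.
Row-greedy (each crew in turn takes its cheapest remaining site) gives 78 hours, worse by 14.
Next-best assignment: Lima crew→Central site, Foxtrot crew→Harbor site, Hotel crew→South site, Bravo crew→West site, Echo crew→Ridge site = 65 hours.
No other one-to-one assignment undercuts 64 hours.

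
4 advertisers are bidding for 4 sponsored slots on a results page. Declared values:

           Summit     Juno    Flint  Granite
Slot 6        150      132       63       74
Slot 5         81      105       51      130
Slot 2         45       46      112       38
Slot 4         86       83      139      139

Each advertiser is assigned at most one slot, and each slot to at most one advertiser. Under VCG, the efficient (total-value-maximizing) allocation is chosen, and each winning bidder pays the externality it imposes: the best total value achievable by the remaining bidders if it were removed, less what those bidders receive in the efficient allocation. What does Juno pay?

Efficient allocation: Summit→Slot 6 ($150), Juno→Slot 5 ($105), Flint→Slot 2 ($112), Granite→Slot 4 ($139); total welfare W = $506.
Juno receives Slot 5 at value $105, so the others get W − 105 = $401.
Without Juno: best allocation of the remaining 3 bidders over all 4 slots is Summit→Slot 6 ($150), Flint→Slot 4 ($139), Granite→Slot 5 ($130), total $419.
VCG payment = (others' best without Juno) − (others' welfare with Juno) = 419 − 401 = $18.

Juno pays $18.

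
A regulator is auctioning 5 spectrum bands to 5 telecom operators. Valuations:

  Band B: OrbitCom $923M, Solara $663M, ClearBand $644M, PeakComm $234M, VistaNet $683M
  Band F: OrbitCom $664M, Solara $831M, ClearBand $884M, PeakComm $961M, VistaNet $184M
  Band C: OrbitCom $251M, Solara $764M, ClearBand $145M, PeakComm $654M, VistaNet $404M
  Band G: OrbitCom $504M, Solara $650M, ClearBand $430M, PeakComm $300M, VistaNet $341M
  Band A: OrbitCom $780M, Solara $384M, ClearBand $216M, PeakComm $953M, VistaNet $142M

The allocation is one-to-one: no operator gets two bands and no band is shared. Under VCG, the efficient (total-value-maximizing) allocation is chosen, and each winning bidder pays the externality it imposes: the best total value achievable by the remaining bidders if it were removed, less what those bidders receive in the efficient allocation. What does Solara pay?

Solara pays $63M.

Efficient allocation: OrbitCom→Band B ($923M), Solara→Band C ($764M), ClearBand→Band F ($884M), PeakComm→Band A ($953M), VistaNet→Band G ($341M); total welfare W = $3865M.
Solara receives Band C at value $764M, so the others get W − 764 = $3101M.
Without Solara: best allocation of the remaining 4 bidders over all 5 bands is OrbitCom→Band B ($923M), ClearBand→Band F ($884M), PeakComm→Band A ($953M), VistaNet→Band C ($404M), total $3164M.
VCG payment = (others' best without Solara) − (others' welfare with Solara) = 3164 − 3101 = $63M.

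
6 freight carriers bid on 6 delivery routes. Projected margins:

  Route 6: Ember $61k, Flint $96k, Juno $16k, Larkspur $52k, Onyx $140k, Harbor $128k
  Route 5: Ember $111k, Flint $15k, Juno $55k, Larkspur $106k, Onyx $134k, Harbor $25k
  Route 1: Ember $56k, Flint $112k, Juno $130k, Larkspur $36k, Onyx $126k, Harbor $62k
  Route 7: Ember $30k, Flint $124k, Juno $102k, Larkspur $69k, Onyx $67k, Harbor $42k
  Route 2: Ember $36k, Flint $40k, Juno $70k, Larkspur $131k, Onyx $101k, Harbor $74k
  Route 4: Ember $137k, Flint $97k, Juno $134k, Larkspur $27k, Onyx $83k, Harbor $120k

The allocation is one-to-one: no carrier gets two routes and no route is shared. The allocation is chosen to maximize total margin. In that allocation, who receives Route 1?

Juno receives Route 1.

This is the linear assignment problem.
Optimal: Ember→Route 4 ($137k), Flint→Route 7 ($124k), Juno→Route 1 ($130k), Larkspur→Route 2 ($131k), Onyx→Route 5 ($134k), Harbor→Route 6 ($128k) — total 137+124+130+131+134+128 = $784k.
Max-entry greedy (repeatedly take the single best remaining cell) gives $687k, worse by 97.
Next-best assignment: Ember→Route 5, Flint→Route 7, Juno→Route 1, Larkspur→Route 2, Onyx→Route 6, Harbor→Route 4 = $756k.
Juno's own top route is Route 4 ($134k), but forcing Juno→Route 4 and reassigning the rest optimally gives only $754k — worse by 30.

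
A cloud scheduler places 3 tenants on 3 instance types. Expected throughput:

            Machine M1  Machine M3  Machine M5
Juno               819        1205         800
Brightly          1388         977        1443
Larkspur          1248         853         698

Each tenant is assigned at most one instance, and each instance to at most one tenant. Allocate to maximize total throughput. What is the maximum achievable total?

Optimal: Juno→Machine M3 (1205 ops/s), Brightly→Machine M5 (1443 ops/s), Larkspur→Machine M1 (1248 ops/s) — total 1205+1443+1248 = 3896 ops/s.
Column-greedy (each instance in turn goes to its best remaining tenant) gives 3291 ops/s, worse by 605.
Swapping Larkspur↔Juno (Larkspur→Machine M3 853 ops/s, Juno→Machine M1 819 ops/s) loses 781.
Checked against all permutations: 3896 ops/s is optimal.

Max total: 3896 ops/s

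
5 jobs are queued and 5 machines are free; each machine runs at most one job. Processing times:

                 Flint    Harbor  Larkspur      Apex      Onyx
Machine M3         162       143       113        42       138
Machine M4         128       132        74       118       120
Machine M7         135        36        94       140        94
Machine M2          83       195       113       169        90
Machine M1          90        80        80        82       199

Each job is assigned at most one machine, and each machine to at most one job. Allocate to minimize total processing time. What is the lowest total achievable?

Minimum total: 332 min

Treat this as an assignment problem: match each job to one machine.
Optimal: Flint→Machine M1 (90 min), Harbor→Machine M7 (36 min), Larkspur→Machine M4 (74 min), Apex→Machine M3 (42 min), Onyx→Machine M2 (90 min) — total 90+36+74+42+90 = 332 min.
Checked against all permutations: 332 min is optimal.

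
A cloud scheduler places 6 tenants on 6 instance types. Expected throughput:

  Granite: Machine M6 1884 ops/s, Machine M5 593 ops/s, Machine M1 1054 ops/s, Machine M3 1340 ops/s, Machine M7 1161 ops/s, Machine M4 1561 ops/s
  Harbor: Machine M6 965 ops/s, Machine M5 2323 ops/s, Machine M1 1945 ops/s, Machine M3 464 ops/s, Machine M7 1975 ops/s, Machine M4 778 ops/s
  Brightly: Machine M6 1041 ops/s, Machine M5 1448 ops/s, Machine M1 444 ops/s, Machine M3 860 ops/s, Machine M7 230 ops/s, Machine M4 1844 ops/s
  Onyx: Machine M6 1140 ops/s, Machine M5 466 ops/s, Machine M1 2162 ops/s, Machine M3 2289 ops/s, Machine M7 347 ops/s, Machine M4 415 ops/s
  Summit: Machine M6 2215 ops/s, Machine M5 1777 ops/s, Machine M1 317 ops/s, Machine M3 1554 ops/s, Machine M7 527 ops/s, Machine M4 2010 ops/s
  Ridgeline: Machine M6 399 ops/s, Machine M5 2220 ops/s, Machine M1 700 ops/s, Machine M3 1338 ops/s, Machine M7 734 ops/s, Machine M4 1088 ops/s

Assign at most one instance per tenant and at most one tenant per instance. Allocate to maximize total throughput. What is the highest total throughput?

Optimal: Granite→Machine M3 (1340 ops/s), Harbor→Machine M7 (1975 ops/s), Brightly→Machine M4 (1844 ops/s), Onyx→Machine M1 (2162 ops/s), Summit→Machine M6 (2215 ops/s), Ridgeline→Machine M5 (2220 ops/s) — total 1340+1975+1844+2162+2215+2220 = 11756 ops/s.
Max-entry greedy (repeatedly take the single best remaining cell) gives 10532 ops/s, worse by 1224.

Maximum total: 11756 ops/s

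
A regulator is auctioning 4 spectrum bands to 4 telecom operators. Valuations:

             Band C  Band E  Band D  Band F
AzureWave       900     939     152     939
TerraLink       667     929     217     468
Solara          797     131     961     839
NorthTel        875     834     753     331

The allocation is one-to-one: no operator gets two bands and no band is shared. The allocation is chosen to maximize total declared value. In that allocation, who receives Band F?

AzureWave receives Band F.

Optimal: AzureWave→Band F ($939M), TerraLink→Band E ($929M), Solara→Band D ($961M), NorthTel→Band C ($875M) — total 939+929+961+875 = $3704M.
Column-greedy (each band in turn goes to its best remaining operator) gives $3121M, worse by 583.
AzureWave's own top band is Band E ($939M), but forcing AzureWave→Band E and reassigning the rest optimally gives only $3243M — worse by 461.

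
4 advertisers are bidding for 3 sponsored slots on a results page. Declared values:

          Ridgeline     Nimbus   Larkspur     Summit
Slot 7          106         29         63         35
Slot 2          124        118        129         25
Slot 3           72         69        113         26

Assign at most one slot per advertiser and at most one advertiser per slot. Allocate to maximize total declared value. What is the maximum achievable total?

This is the linear assignment problem.
Optimal: Ridgeline→Slot 7 ($106), Nimbus→Slot 2 ($118), Larkspur→Slot 3 ($113) — total 106+118+113 = $337.
Column-greedy (each slot in turn goes to its best remaining advertiser) gives $304, worse by 33.

Max total: $337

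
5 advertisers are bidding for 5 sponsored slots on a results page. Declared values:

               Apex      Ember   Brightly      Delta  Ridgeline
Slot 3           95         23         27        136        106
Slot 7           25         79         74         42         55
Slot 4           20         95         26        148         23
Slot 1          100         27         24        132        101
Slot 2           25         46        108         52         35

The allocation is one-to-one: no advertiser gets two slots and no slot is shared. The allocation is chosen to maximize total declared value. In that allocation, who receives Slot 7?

Optimal: Apex→Slot 1 ($100), Ember→Slot 7 ($79), Brightly→Slot 2 ($108), Delta→Slot 4 ($148), Ridgeline→Slot 3 ($106) — total 100+79+108+148+106 = $541.
Row-greedy (each advertiser in turn takes its best remaining slot) gives $494, worse by 47.
Ember's own top slot is Slot 4 ($95), but forcing Ember→Slot 4 and reassigning the rest optimally gives only $494 — worse by 47.

Ember receives Slot 7.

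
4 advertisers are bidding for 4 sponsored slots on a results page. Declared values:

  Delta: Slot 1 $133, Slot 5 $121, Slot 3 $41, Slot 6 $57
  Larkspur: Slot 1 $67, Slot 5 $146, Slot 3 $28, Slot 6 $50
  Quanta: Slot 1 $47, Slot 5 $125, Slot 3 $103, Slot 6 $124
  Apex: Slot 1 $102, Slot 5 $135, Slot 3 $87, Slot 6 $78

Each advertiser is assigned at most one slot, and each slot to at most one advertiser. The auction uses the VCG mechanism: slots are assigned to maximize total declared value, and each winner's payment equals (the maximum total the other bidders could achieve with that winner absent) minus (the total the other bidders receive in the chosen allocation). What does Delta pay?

Delta pays $15.

Efficient allocation: Delta→Slot 1 ($133), Larkspur→Slot 5 ($146), Quanta→Slot 6 ($124), Apex→Slot 3 ($87); total welfare W = $490.
Delta receives Slot 1 at value $133, so the others get W − 133 = $357.
Without Delta: best allocation of the remaining 3 bidders over all 4 slots is Larkspur→Slot 5 ($146), Quanta→Slot 6 ($124), Apex→Slot 1 ($102), total $372.
VCG payment = (others' best without Delta) − (others' welfare with Delta) = 372 − 357 = $15.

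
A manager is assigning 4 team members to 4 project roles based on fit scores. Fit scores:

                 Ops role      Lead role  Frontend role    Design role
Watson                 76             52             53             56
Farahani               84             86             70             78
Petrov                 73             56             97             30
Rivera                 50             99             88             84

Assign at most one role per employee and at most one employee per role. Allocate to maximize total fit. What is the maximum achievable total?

Max total: 350 pts

Optimal: Watson→Ops role (76 pts), Farahani→Design role (78 pts), Petrov→Frontend role (97 pts), Rivera→Lead role (99 pts) — total 76+78+97+99 = 350 pts.
Max-entry greedy (repeatedly take the single best remaining cell) gives 336 pts, worse by 14.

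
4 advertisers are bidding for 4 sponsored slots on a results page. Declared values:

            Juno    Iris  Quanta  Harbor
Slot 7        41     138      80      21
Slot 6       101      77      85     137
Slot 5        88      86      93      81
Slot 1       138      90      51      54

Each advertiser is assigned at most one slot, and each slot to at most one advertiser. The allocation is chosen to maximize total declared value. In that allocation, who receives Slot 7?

Optimal: Juno→Slot 1 ($138), Iris→Slot 7 ($138), Quanta→Slot 5 ($93), Harbor→Slot 6 ($137) — total 138+138+93+137 = $506.
Every other assignment is strictly worse.

Iris receives Slot 7.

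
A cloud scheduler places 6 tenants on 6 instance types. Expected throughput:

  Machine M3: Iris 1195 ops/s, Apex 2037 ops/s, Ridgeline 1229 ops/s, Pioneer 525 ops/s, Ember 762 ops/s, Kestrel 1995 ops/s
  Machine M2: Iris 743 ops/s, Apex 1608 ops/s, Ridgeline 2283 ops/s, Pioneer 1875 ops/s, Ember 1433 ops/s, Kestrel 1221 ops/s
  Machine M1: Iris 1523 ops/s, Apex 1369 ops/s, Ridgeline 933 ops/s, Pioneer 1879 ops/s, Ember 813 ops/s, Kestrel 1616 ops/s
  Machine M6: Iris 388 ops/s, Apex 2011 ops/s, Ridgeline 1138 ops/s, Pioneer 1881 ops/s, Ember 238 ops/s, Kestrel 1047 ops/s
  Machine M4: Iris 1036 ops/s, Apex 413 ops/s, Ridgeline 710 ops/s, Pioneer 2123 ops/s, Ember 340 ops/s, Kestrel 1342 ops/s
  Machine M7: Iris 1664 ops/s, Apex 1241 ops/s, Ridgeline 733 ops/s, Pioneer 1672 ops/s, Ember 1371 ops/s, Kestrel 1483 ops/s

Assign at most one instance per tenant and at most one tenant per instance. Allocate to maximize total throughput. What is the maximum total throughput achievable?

Treat this as an assignment problem: match each tenant to one instance.
Optimal: Iris→Machine M1 (1523 ops/s), Apex→Machine M6 (2011 ops/s), Ridgeline→Machine M2 (2283 ops/s), Pioneer→Machine M4 (2123 ops/s), Ember→Machine M7 (1371 ops/s), Kestrel→Machine M3 (1995 ops/s) — total 1523+2011+2283+2123+1371+1995 = 11306 ops/s.
Row-greedy (each tenant in turn takes its best remaining instance) gives 9967 ops/s, worse by 1339.
Next-best assignment: Iris→Machine M7, Apex→Machine M6, Ridgeline→Machine M2, Pioneer→Machine M4, Ember→Machine M1, Kestrel→Machine M3 = 10889 ops/s.
Every other assignment is strictly worse.

Maximum total: 11306 ops/s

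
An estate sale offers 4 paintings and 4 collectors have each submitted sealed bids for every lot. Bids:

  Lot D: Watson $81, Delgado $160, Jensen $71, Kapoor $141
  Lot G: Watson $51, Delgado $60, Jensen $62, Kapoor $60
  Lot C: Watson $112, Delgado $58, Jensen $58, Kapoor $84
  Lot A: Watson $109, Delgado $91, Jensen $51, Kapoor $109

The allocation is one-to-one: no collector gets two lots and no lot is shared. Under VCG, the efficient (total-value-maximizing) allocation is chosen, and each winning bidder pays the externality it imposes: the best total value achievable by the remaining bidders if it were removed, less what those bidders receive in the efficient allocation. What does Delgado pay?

Efficient allocation: Watson→Lot C ($112), Delgado→Lot D ($160), Jensen→Lot G ($62), Kapoor→Lot A ($109); total welfare W = $443.
Delgado receives Lot D at value $160, so the others get W − 160 = $283.
Without Delgado: best allocation of the remaining 3 bidders over all 4 lots is Watson→Lot C ($112), Jensen→Lot G ($62), Kapoor→Lot D ($141), total $315.
VCG payment = (others' best without Delgado) − (others' welfare with Delgado) = 315 − 283 = $32.

Delgado pays $32.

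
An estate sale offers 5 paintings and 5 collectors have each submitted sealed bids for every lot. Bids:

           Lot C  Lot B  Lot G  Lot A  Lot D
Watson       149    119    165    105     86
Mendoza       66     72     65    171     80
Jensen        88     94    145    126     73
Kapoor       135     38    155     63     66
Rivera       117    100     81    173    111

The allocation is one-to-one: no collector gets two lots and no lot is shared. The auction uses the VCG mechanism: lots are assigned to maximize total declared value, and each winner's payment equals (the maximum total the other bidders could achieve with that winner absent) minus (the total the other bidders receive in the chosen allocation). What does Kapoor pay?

Efficient allocation: Watson→Lot B ($119), Mendoza→Lot A ($171), Jensen→Lot G ($145), Kapoor→Lot C ($135), Rivera→Lot D ($111); total welfare W = $681.
Kapoor receives Lot C at value $135, so the others get W − 135 = $546.
Without Kapoor: best allocation of the remaining 4 bidders over all 5 lots is Watson→Lot C ($149), Mendoza→Lot A ($171), Jensen→Lot G ($145), Rivera→Lot D ($111), total $576.
VCG payment = (others' best without Kapoor) − (others' welfare with Kapoor) = 576 − 546 = $30.

Kapoor pays $30.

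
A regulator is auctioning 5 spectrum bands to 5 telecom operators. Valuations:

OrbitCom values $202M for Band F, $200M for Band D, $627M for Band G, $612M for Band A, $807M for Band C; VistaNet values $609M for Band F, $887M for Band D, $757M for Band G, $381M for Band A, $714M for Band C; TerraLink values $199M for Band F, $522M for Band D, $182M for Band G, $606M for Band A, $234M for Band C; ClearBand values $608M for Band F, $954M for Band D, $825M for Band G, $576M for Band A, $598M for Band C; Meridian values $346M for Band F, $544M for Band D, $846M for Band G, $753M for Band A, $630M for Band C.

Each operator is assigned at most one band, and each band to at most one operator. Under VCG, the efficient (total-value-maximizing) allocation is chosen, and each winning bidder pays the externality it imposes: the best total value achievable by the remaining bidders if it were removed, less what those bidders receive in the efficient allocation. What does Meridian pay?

Efficient allocation: OrbitCom→Band C ($807M), VistaNet→Band F ($609M), TerraLink→Band A ($606M), ClearBand→Band D ($954M), Meridian→Band G ($846M); total welfare W = $3822M.
Meridian receives Band G at value $846M, so the others get W − 846 = $2976M.
Without Meridian: best allocation of the remaining 4 bidders over all 5 bands is OrbitCom→Band C ($807M), VistaNet→Band D ($887M), TerraLink→Band A ($606M), ClearBand→Band G ($825M), total $3125M.
VCG payment = (others' best without Meridian) − (others' welfare with Meridian) = 3125 − 2976 = $149M.

Meridian pays $149M.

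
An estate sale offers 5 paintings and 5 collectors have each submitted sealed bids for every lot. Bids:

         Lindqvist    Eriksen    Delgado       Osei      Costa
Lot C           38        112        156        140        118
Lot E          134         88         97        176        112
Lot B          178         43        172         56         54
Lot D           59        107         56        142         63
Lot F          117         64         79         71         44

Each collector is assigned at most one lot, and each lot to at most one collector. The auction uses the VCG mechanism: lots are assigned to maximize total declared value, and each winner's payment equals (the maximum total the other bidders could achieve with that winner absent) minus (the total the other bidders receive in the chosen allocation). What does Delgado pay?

Efficient allocation: Lindqvist→Lot F ($117), Eriksen→Lot D ($107), Delgado→Lot B ($172), Osei→Lot E ($176), Costa→Lot C ($118); total welfare W = $690.
Delgado receives Lot B at value $172, so the others get W − 172 = $518.
Without Delgado: best allocation of the remaining 4 bidders over all 5 lots is Lindqvist→Lot B ($178), Eriksen→Lot D ($107), Osei→Lot E ($176), Costa→Lot C ($118), total $579.
VCG payment = (others' best without Delgado) − (others' welfare with Delgado) = 579 − 518 = $61.

Delgado pays $61.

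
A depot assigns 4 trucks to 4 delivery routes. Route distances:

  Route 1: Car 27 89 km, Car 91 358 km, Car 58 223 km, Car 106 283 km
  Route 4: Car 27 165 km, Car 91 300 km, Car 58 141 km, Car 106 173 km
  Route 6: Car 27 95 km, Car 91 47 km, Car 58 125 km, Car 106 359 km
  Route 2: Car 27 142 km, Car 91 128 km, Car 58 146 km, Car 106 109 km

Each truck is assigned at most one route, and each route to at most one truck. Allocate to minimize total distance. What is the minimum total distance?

Minimum total: 386 km

Optimal: Car 27→Route 1 (89 km), Car 91→Route 6 (47 km), Car 58→Route 4 (141 km), Car 106→Route 2 (109 km) — total 89+47+141+109 = 386 km.
Next-best assignment: Car 27→Route 1, Car 91→Route 6, Car 58→Route 2, Car 106→Route 4 = 455 km.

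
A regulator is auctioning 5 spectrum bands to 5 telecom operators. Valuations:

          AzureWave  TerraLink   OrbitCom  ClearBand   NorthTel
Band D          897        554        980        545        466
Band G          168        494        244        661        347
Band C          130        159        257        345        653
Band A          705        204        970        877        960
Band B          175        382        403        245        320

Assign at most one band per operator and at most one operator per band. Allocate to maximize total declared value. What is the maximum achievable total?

Maximum total: $3563M

This is the linear assignment problem.
Optimal: AzureWave→Band D ($897M), TerraLink→Band B ($382M), OrbitCom→Band A ($970M), ClearBand→Band G ($661M), NorthTel→Band C ($653M) — total 897+382+970+661+653 = $3563M.
Max-entry greedy (repeatedly take the single best remaining cell) gives $3113M, worse by 450.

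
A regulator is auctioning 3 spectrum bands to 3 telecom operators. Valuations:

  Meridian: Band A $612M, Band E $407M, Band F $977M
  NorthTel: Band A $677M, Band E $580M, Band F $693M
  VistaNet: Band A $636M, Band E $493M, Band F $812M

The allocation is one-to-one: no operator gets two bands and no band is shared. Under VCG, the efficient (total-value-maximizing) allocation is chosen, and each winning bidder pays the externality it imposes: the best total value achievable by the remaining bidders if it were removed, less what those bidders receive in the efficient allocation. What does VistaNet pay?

VistaNet pays $97M.

Efficient allocation: Meridian→Band F ($977M), NorthTel→Band E ($580M), VistaNet→Band A ($636M); total welfare W = $2193M.
VistaNet receives Band A at value $636M, so the others get W − 636 = $1557M.
Without VistaNet: best allocation of the remaining 2 bidders over all 3 bands is Meridian→Band F ($977M), NorthTel→Band A ($677M), total $1654M.
VCG payment = (others' best without VistaNet) − (others' welfare with VistaNet) = 1654 − 1557 = $97M.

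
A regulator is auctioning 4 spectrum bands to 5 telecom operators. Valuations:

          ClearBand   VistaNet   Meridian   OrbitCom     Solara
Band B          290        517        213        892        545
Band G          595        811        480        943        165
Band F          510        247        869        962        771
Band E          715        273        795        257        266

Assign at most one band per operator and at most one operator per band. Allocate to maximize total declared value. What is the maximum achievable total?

Max total: $3287M

Optimal: OrbitCom→Band B ($892M), VistaNet→Band G ($811M), Meridian→Band F ($869M), ClearBand→Band E ($715M) — total 892+811+869+715 = $3287M.
Max-entry greedy (repeatedly take the single best remaining cell) gives $3113M, worse by 174.
Every other assignment is strictly worse.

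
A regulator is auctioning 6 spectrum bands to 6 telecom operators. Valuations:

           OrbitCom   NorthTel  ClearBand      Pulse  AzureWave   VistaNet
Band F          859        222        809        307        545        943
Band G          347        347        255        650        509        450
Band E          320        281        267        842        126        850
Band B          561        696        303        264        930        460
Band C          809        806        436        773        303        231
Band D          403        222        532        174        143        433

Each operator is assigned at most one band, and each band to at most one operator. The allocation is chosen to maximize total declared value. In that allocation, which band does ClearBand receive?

ClearBand receives Band D.

Optimal: OrbitCom→Band F ($859M), NorthTel→Band C ($806M), ClearBand→Band D ($532M), Pulse→Band G ($650M), AzureWave→Band B ($930M), VistaNet→Band E ($850M) — total 859+806+532+650+930+850 = $4627M.
Row-greedy (each operator in turn takes its best remaining band) gives $4419M, worse by 208.
Next-best assignment: OrbitCom→Band D, NorthTel→Band C, ClearBand→Band F, Pulse→Band G, AzureWave→Band B, VistaNet→Band E = $4448M.
Swapping Pulse↔VistaNet (Pulse→Band E $842M, VistaNet→Band G $450M) loses 208.
Checked against all permutations: $4627M is optimal.
ClearBand's own top band is Band F ($809M), but forcing ClearBand→Band F and reassigning the rest optimally gives only $4448M — worse by 179.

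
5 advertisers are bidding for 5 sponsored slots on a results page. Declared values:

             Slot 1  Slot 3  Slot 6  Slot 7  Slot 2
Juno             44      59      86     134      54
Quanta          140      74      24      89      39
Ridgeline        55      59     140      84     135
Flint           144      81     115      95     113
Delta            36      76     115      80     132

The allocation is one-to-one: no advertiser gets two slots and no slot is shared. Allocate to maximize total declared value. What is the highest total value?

Optimal: Juno→Slot 7 ($134), Quanta→Slot 1 ($140), Ridgeline→Slot 6 ($140), Flint→Slot 3 ($81), Delta→Slot 2 ($132) — total 134+140+140+81+132 = $627.
Column-greedy (each slot in turn goes to its best remaining advertiser) gives $533, worse by 94.

Max total: $627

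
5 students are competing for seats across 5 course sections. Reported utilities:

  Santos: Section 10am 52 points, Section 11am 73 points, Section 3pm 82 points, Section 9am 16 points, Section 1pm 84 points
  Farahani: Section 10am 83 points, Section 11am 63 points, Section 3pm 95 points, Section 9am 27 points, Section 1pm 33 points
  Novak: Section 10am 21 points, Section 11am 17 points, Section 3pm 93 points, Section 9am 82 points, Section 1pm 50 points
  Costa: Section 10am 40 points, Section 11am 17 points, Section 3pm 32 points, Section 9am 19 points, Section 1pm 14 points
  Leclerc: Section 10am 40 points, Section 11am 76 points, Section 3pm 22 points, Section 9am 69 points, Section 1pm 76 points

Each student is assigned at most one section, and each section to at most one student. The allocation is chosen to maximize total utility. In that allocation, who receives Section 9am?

Novak receives Section 9am.

Optimal: Santos→Section 1pm (84 points), Farahani→Section 3pm (95 points), Novak→Section 9am (82 points), Costa→Section 10am (40 points), Leclerc→Section 11am (76 points) — total 84+95+82+40+76 = 377 points.
Column-greedy (each section in turn goes to its best remaining student) gives 355 points, worse by 22.
Next-best assignment: Santos→Section 11am, Farahani→Section 3pm, Novak→Section 9am, Costa→Section 10am, Leclerc→Section 1pm = 366 points.
Swapping Farahani↔Costa (Farahani→Section 10am 83 points, Costa→Section 3pm 32 points) loses 20.
Every other assignment is strictly worse.
Novak's own top section is Section 3pm (93 points), but forcing Novak→Section 3pm and reassigning the rest optimally gives only 355 points — worse by 22.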